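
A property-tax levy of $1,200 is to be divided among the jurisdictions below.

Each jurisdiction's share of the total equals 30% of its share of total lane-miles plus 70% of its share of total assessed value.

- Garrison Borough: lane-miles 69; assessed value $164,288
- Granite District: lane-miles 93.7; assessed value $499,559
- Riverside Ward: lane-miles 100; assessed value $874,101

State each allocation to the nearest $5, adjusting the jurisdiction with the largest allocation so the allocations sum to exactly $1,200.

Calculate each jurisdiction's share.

Garrison Borough: $185 · Granite District: $400 · Riverside Ward: $615

Totals — lane-miles 262.7, assessed value 1,537,948.
Blended shares (30% lane-miles + 70% assessed value): Garrison Borough 0.1536; Granite District 0.3344; Riverside Ward 0.5120.
Raw shares: Garrison Borough 184.29; Granite District 401.26; Riverside Ward 614.46.
Rounded to nearest $5: Garrison Borough $185; Granite District $400; Riverside Ward $615. Sum = $1,200.
Rounded total matches; no reconciliation needed.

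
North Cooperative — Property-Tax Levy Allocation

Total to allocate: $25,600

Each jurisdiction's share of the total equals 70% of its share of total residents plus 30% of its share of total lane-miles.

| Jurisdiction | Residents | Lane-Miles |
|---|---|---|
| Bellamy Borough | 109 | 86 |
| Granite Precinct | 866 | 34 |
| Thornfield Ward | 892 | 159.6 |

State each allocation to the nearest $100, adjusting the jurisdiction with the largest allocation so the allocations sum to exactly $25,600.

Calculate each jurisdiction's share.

Bellamy Borough: $3,400; Granite Precinct: $9,200; Thornfield Ward: $13,000

Residents total 1,867; lane-miles total 279.6.
Combined weights (70% residents + 30% lane-miles): Bellamy Borough 0.1331; Granite Precinct 0.3612; Thornfield Ward 0.5057.
Raw shares: Bellamy Borough 3,408.44; Granite Precinct 9,246.02; Thornfield Ward 12,945.53.
Rounded to nearest $100: Bellamy Borough $3,400; Granite Precinct $9,200; Thornfield Ward $12,900. Sum = $25,500.
Difference $25,600 − $25,500 = +$100 applied to largest allocation (Thornfield Ward): Thornfield Ward becomes $13,000.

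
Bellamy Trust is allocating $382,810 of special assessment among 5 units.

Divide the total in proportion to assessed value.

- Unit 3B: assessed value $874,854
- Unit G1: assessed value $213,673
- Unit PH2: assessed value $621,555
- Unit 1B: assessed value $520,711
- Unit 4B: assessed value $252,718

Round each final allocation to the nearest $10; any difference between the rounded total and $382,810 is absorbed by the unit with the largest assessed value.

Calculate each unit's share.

Unit 3B: $134,850; Unit G1: $32,940; Unit PH2: $95,810; Unit 1B: $80,260; Unit 4B: $38,950

Assessed value total: 874,854 + 213,673 + 621,555 + 520,711 + 252,718 = 2,483,511.
Proportional shares: Unit 3B 134,850.56; Unit G1 32,935.70; Unit PH2 95,806.89; Unit 1B 80,262.73; Unit 4B 38,954.12.
Rounded to nearest $10: Unit 3B $134,850; Unit G1 $32,940; Unit PH2 $95,810; Unit 1B $80,260; Unit 4B $38,950. Sum = $382,810.
No rounding difference to absorb.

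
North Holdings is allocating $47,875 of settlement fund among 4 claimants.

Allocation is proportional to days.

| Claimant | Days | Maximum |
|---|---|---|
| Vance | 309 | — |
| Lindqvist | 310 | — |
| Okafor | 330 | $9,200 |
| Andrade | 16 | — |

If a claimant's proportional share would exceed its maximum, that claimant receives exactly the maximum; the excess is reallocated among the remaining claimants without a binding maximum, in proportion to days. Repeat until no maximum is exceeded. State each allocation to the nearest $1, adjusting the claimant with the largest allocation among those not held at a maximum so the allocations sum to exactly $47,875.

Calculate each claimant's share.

Sum of days: 965.
Unconstrained shares: Vance 15,329.92; Lindqvist 15,379.53; Okafor 16,371.76; Andrade 793.78.
Held at cap: Okafor ($9,200); remaining pool $38,675 reallocated over remaining days 635.
Remaining shares: Vance 18,819.80 → $18,820; Lindqvist 18,880.71 → $18,881; Andrade 974.49 → $974.

Vance: $18,820 | Lindqvist: $18,881 | Okafor: $9,200 | Andrade: $974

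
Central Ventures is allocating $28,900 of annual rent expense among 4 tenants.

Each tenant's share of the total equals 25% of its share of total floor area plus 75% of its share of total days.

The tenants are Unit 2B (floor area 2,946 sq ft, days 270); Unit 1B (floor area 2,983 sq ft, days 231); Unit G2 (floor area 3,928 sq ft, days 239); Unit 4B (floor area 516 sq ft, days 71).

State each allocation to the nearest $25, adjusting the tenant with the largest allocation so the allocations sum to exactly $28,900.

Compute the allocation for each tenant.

Totals — floor area 10,373, days 811.
Combined weights (25% floor area + 75% days): Unit 2B 0.3207; Unit 1B 0.2855; Unit G2 0.3157; Unit 4B 0.0781.
Raw shares: Unit 2B 9,268.04; Unit 1B 8,251.49; Unit G2 9,123.51; Unit 4B 2,256.97.
After rounding ($25): Unit 2B $9,275; Unit 1B $8,250; Unit G2 $9,125; Unit 4B $2,250. Sum = $28,900.
Sum already equals the total — no adjustment.

Unit 2B: $9,275; Unit 1B: $8,250; Unit G2: $9,125; Unit 4B: $2,250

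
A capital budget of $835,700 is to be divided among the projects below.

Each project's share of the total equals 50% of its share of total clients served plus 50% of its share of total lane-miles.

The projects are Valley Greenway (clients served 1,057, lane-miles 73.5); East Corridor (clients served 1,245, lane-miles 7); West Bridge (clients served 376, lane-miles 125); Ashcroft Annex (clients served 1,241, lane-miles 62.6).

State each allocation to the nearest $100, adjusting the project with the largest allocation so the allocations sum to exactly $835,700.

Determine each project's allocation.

Totals — clients served 3,919, lane-miles 268.1.
Blended shares (50% clients served + 50% lane-miles): Valley Greenway 0.2719; East Corridor 0.1719; West Bridge 0.2811; Ashcroft Annex 0.2751.
Unrounded shares: Valley Greenway 227,253.20; East Corridor 143,653.80; West Bridge 234,909.75; Ashcroft Annex 229,883.26.
After rounding ($100): Valley Greenway $227,300; East Corridor $143,700; West Bridge $234,900; Ashcroft Annex $229,900. Sum = $835,800.
Difference $835,700 − $835,800 = −$100 applied to largest allocation (West Bridge): West Bridge becomes $234,800.

Valley Greenway: $227,300 | East Corridor: $143,700 | West Bridge: $234,800 | Ashcroft Annex: $229,900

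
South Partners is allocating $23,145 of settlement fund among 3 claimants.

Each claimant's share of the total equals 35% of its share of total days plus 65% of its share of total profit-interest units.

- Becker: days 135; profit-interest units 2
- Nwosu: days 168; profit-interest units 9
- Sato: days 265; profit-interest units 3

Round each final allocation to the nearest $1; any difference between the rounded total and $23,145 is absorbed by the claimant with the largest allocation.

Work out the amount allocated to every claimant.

Days total 568; profit-interest units total 14.
Blended shares (35% days + 65% profit-interest units): Becker 0.1760; Nwosu 0.5214; Sato 0.3026.
Pro-rata amounts: Becker 4,074.53; Nwosu 12,067.30; Sato 7,003.17.
After rounding ($1): Becker $4,075; Nwosu $12,067; Sato $7,003. Sum = $23,145.
Rounded total matches; no reconciliation needed.

Becker: $4,075 | Nwosu: $12,067 | Sato: $7,003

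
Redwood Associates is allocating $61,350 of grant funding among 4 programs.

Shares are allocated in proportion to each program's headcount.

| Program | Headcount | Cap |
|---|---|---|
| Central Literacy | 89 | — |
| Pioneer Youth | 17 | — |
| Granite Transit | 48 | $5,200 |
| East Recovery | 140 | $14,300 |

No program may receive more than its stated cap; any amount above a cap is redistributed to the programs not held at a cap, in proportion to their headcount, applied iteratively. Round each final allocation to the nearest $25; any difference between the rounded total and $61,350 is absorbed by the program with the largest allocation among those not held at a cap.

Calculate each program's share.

Central Literacy: $35,150 · Pioneer Youth: $6,700 · Granite Transit: $5,200 · East Recovery: $14,300

Headcount total: 294.
Proportional shares (ignoring caps): Central Literacy 18,571.94; Pioneer Youth 3,547.45; Granite Transit 10,016.33; East Recovery 29,214.29.
Capped: Granite Transit ($5,200), East Recovery ($14,300); balance $41,850 reallocated over remaining headcount 106.
Shares after redistribution: Central Literacy 35,138.21 → $35,150; Pioneer Youth 6,711.79 → $6,700.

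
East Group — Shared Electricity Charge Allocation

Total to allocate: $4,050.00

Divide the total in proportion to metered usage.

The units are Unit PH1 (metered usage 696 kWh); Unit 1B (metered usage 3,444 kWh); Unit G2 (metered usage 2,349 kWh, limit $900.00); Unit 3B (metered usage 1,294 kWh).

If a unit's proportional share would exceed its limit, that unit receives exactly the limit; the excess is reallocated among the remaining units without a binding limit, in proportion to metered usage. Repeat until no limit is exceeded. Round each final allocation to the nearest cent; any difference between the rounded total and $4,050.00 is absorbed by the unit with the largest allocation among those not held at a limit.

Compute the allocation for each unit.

Unit PH1: $403.46; Unit 1B: $1,996.43; Unit G2: $900.00; Unit 3B: $750.11

Combined metered usage = 7,783.
Proportional shares (ignoring caps): Unit PH1 362.1740; Unit 1B 1,792.1367; Unit G2 1,222.3371; Unit 3B 673.3522.
Cap binds for Unit G2 ($900.00); balance $3,150.00 reallocated over remaining metered usage 5,434.
Remaining shares: Unit PH1 403.4597 → $403.46; Unit 1B 1,996.4299 → $1,996.43; Unit 3B 750.1104 → $750.11.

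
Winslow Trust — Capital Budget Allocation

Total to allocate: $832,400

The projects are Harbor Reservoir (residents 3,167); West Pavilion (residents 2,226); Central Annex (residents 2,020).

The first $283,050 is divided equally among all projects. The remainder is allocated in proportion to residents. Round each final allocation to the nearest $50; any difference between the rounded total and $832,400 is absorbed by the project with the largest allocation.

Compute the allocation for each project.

$283,050 shared equally gives $94,350 per project.
Remainder $549,350 by residents (total 7,413): Harbor Reservoir 234,694.65 → $234,700; West Pavilion 164,960.62 → $164,950; Central Annex 149,694.73 → $149,700.
Totals: Harbor Reservoir $94,350 + $234,700 = $329,050; West Pavilion $94,350 + $164,950 = $259,300; Central Annex $94,350 + $149,700 = $244,050.

Harbor Reservoir: $329,050 · West Pavilion: $259,300 · Central Annex: $244,050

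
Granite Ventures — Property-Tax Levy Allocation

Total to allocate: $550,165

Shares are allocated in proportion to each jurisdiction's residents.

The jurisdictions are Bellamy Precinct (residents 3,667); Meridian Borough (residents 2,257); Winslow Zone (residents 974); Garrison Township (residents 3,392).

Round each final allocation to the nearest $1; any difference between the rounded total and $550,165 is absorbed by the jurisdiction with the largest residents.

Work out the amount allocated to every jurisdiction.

Bellamy Precinct: $196,059; Meridian Borough: $120,673; Winslow Zone: $52,076; Garrison Township: $181,357

Total residents = 3,667 + 2,257 + 974 + 3,392 = 10,290.
Proportional shares: Bellamy Precinct 196,059.77; Meridian Borough 120,672.73; Winslow Zone 52,075.87; Garrison Township 181,356.63.
After rounding ($1): Bellamy Precinct $196,060; Meridian Borough $120,673; Winslow Zone $52,076; Garrison Township $181,357. Sum = $550,166.
Difference $550,165 − $550,166 = −$1 applied to largest residents (Bellamy Precinct): Bellamy Precinct becomes $196,059.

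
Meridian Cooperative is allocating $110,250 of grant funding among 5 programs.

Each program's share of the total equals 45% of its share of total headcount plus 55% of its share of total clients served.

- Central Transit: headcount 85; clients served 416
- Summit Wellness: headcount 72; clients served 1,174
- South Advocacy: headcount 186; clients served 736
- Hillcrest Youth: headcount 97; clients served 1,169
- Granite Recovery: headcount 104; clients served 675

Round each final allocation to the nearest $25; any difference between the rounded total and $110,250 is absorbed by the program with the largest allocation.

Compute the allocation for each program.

Central Transit: $13,800; Summit Wellness: $23,650; South Advocacy: $27,650; Hillcrest Youth: $25,850; Granite Recovery: $19,300

Headcount total 544; clients served total 4,170.
Blended shares (45% headcount + 55% clients served): Central Transit 0.1252; Summit Wellness 0.2144; South Advocacy 0.2509; Hillcrest Youth 0.2344; Granite Recovery 0.1751.
Pro-rata amounts: Central Transit 13,801.16; Summit Wellness 23,637.93; South Advocacy 27,665.54; Hillcrest Youth 25,845.20; Granite Recovery 19,300.17.
After rounding ($25): Central Transit $13,800; Summit Wellness $23,650; South Advocacy $27,675; Hillcrest Youth $25,850; Granite Recovery $19,300. Sum = $110,275.
Difference $110,250 − $110,275 = −$25 applied to largest allocation (South Advocacy): South Advocacy becomes $27,650.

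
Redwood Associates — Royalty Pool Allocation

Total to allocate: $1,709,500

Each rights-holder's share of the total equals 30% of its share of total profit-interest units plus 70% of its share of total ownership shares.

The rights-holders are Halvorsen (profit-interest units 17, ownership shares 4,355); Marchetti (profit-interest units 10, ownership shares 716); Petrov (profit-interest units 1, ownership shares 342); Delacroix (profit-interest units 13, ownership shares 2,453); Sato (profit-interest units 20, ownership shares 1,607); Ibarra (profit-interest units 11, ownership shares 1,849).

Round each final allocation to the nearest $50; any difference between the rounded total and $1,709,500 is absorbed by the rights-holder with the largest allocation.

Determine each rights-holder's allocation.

Halvorsen: $581,400; Marchetti: $146,900; Petrov: $43,250; Delacroix: $351,850; Sato: $312,300; Ibarra: $273,800

Profit-interest units total 72; ownership shares total 11,322.
Combined weights (30% profit-interest units + 70% ownership shares): Halvorsen 0.3401; Marchetti 0.0859; Petrov 0.0253; Delacroix 0.2058; Sato 0.1827; Ibarra 0.1602.
Proportional shares: Halvorsen 581,380.23; Marchetti 146,904.97; Petrov 43,269.74; Delacroix 351,861.51; Sato 312,306.11; Ibarra 273,777.44.
After rounding ($50): Halvorsen $581,400; Marchetti $146,900; Petrov $43,250; Delacroix $351,850; Sato $312,300; Ibarra $273,800. Sum = $1,709,500.
Sum already equals the total — no adjustment.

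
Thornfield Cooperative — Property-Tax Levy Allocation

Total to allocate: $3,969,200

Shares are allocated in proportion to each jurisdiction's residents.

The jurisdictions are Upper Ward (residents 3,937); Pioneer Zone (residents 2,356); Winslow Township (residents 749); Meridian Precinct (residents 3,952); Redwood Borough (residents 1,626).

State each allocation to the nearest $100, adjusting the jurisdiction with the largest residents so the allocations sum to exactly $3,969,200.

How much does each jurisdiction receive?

Total residents = 12,620.
Raw shares: Upper Ward 3,937/12,620 × $3,969,200 = 1,238,252.01; Pioneer Zone 2,356/12,620 × $3,969,200 = 741,001.20; Winslow Township 749/12,620 × $3,969,200 = 235,572.96; Meridian Precinct 3,952/12,620 × $3,969,200 = 1,242,969.76; Redwood Borough 1,626/12,620 × $3,969,200 = 511,404.06.
After rounding ($100): Upper Ward $1,238,300; Pioneer Zone $741,000; Winslow Township $235,600; Meridian Precinct $1,243,000; Redwood Borough $511,400. Sum = $3,969,300.
Difference $3,969,200 − $3,969,300 = −$100 applied to largest residents (Meridian Precinct): Meridian Precinct becomes $1,242,900.

Upper Ward: $1,238,300 · Pioneer Zone: $741,000 · Winslow Township: $235,600 · Meridian Precinct: $1,242,900 · Redwood Borough: $511,400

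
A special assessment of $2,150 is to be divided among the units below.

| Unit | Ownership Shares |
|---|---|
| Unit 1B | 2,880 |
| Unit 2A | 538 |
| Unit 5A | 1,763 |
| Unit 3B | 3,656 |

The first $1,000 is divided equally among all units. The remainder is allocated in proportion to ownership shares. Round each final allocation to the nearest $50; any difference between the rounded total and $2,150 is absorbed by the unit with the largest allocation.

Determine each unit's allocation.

$1,000 shared equally gives $250 per unit.
Remainder $1,150 by ownership shares (total 8,837): Unit 1B 374.79 → $350; Unit 2A 70.01 → $50; Unit 5A 229.43 → $250; Unit 3B 475.77 → $500.
Totals: Unit 1B $250 + $350 = $600; Unit 2A $250 + $50 = $300; Unit 5A $250 + $250 = $500; Unit 3B $250 + $500 = $750.

Unit 1B: $600; Unit 2A: $300; Unit 5A: $500; Unit 3B: $750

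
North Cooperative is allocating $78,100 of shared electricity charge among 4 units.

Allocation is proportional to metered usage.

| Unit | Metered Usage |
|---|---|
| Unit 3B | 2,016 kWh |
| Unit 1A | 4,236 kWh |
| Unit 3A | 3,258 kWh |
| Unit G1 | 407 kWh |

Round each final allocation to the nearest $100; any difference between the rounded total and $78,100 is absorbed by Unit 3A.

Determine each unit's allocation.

Unit 3B: $15,900; Unit 1A: $33,400; Unit 3A: $25,600; Unit G1: $3,200

Total metered usage = 9,917.
Unrounded shares: Unit 3B 2,016/9,917 × $78,100 = 15,876.74; Unit 1A 4,236/9,917 × $78,100 = 33,360.05; Unit 3A 3,258/9,917 × $78,100 = 25,657.94; Unit G1 407/9,917 × $78,100 = 3,205.27.
Rounded to nearest $100: Unit 3B $15,900; Unit 1A $33,400; Unit 3A $25,700; Unit G1 $3,200. Sum = $78,200.
Difference $78,100 − $78,200 = −$100 applied to Unit 3A: Unit 3A becomes $25,600.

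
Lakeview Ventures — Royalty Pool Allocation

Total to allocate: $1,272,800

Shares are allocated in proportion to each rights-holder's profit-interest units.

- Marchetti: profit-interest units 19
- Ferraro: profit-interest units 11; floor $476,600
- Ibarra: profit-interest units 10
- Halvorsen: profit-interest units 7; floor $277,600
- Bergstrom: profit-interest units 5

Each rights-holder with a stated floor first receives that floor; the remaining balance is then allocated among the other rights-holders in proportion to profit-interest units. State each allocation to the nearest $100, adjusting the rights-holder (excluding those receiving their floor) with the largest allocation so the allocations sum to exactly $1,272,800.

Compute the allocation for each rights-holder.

Marchetti: $289,800 | Ferraro: $476,600 | Ibarra: $152,500 | Halvorsen: $277,600 | Bergstrom: $76,300

Minimums first: Ferraro $476,600; Halvorsen $277,600. Residual $518,600.
Residual split over remaining profit-interest units 34: Marchetti 289,805.88 → $289,800; Ibarra 152,529.41 → $152,500; Bergstrom 76,264.71 → $76,300.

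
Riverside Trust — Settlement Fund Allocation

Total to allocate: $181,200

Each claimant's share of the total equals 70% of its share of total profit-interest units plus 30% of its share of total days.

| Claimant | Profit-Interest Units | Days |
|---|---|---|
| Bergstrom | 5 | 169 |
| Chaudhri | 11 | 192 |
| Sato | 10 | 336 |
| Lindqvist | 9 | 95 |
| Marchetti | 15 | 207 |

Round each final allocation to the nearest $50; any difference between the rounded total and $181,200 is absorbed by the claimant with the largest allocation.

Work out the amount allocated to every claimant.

Profit-interest units total 50; days total 999.
Composite weights (70% profit-interest units + 30% days): Bergstrom 0.1208; Chaudhri 0.2117; Sato 0.2409; Lindqvist 0.1545; Marchetti 0.2722.
Raw shares: Bergstrom 21,880.04; Chaudhri 38,352.37; Sato 43,651.24; Lindqvist 28,000.57; Marchetti 49,315.78.
After rounding ($50): Bergstrom $21,900; Chaudhri $38,350; Sato $43,650; Lindqvist $28,000; Marchetti $49,300. Sum = $181,200.
Rounded total matches; no reconciliation needed.

Bergstrom: $21,900; Chaudhri: $38,350; Sato: $43,650; Lindqvist: $28,000; Marchetti: $49,300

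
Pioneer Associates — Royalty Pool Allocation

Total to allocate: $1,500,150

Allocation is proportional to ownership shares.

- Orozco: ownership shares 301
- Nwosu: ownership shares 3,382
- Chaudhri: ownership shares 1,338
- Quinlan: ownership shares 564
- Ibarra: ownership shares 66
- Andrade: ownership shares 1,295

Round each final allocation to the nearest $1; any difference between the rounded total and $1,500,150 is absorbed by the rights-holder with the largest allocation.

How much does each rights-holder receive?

Combined ownership shares = 6,946.
Pro-rata amounts: Orozco 301/6,946 × $1,500,150 = 65,007.94; Nwosu 3,382/6,946 × $1,500,150 = 730,421.44; Chaudhri 1,338/6,946 × $1,500,150 = 288,972.17; Quinlan 564/6,946 × $1,500,150 = 121,808.90; Ibarra 66/6,946 × $1,500,150 = 14,254.23; Andrade 1,295/6,946 × $1,500,150 = 279,685.32.
After rounding ($1): Orozco $65,008; Nwosu $730,421; Chaudhri $288,972; Quinlan $121,809; Ibarra $14,254; Andrade $279,685. Sum = $1,500,149.
Difference $1,500,150 − $1,500,149 = +$1 applied to largest allocation (Nwosu): Nwosu becomes $730,422.

Orozco: $65,008; Nwosu: $730,422; Chaudhri: $288,972; Quinlan: $121,809; Ibarra: $14,254; Andrade: $279,685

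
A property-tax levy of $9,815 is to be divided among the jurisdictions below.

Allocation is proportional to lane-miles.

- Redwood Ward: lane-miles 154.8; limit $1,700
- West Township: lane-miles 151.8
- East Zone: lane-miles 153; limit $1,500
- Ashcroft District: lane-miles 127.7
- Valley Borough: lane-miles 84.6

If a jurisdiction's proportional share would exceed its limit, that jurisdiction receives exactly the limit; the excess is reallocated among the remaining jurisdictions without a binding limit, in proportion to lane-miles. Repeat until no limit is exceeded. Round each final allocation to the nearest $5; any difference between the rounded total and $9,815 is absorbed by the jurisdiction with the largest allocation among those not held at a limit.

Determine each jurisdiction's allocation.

Sum of lane-miles: 671.9.
Pro-rata shares before constraints: Redwood Ward 2,261.29; West Township 2,217.47; East Zone 2,235.00; Ashcroft District 1,865.42; Valley Borough 1,235.82.
Capped: Redwood Ward ($1,700), East Zone ($1,500); remaining pool $6,615 reallocated over remaining lane-miles 364.1.
Shares after redistribution: West Township 2,757.92 → $2,760; Ashcroft District 2,320.06 → $2,320; Valley Borough 1,537.02 → $1,535.

Redwood Ward: $1,700 · West Township: $2,760 · East Zone: $1,500 · Ashcroft District: $2,320 · Valley Borough: $1,535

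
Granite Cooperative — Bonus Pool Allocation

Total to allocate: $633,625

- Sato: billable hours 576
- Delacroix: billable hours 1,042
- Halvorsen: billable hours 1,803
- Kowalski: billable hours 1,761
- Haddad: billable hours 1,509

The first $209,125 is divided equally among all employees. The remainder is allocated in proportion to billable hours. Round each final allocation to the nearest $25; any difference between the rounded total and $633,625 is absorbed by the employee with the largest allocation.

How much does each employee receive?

First tranche $209,125 split equally: $41,825 each.
Remainder $424,500 by billable hours (total 6,691): Sato 36,543.42 → $36,550; Delacroix 66,108.06 → $66,100; Halvorsen 114,388.51 → $114,400; Kowalski 111,723.88 → $111,725; Haddad 95,736.14 → $95,725.
Totals: Sato $41,825 + $36,550 = $78,375; Delacroix $41,825 + $66,100 = $107,925; Halvorsen $41,825 + $114,400 = $156,225; Kowalski $41,825 + $111,725 = $153,550; Haddad $41,825 + $95,725 = $137,550.

Sato: $78,375 · Delacroix: $107,925 · Halvorsen: $156,225 · Kowalski: $153,550 · Haddad: $137,550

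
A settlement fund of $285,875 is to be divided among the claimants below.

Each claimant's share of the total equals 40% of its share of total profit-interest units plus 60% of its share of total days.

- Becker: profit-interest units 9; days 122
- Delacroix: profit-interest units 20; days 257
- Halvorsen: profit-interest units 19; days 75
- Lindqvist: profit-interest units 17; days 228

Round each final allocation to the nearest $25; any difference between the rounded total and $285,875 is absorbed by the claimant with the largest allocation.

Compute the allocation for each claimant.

Becker: $46,525; Delacroix: $99,800; Halvorsen: $52,300; Lindqvist: $87,250

Profit-interest units total 65; days total 682.
Blended shares (40% profit-interest units + 60% days): Becker 0.1627; Delacroix 0.3492; Halvorsen 0.1829; Lindqvist 0.3052.
Unrounded shares: Becker 46,516.43; Delacroix 99,820.87; Halvorsen 52,288.10; Lindqvist 87,249.59.
After rounding ($25): Becker $46,525; Delacroix $99,825; Halvorsen $52,300; Lindqvist $87,250. Sum = $285,900.
Difference $285,875 − $285,900 = −$25 applied to largest allocation (Delacroix): Delacroix becomes $99,800.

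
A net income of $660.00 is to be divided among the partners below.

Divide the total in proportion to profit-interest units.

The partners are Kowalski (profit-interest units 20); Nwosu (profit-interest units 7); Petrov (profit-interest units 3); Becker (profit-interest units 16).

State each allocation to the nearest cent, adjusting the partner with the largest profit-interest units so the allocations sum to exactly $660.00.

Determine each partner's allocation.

Kowalski: $286.96; Nwosu: $100.43; Petrov: $43.04; Becker: $229.57

Sum of profit-interest units: 20 + 7 + 3 + 16 = 46.
Unrounded shares: Kowalski 286.9565; Nwosu 100.4348; Petrov 43.0435; Becker 229.5652.
Rounded to nearest cent: Kowalski $286.96; Nwosu $100.43; Petrov $43.04; Becker $229.57. Sum = $660.00.
Rounded total matches; no reconciliation needed.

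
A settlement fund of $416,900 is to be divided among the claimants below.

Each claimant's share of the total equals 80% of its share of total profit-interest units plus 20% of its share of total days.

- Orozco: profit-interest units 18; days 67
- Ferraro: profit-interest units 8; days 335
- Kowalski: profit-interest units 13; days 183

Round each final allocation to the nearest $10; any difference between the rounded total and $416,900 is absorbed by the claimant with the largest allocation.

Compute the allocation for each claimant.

Profit-interest units total 39; days total 585.
Combined weights (80% profit-interest units + 20% days): Orozco 0.3921; Ferraro 0.2786; Kowalski 0.3292.
Raw shares: Orozco 163,481.81; Ferraro 116,161.88; Kowalski 137,256.31.
At nearest $10: Orozco $163,480; Ferraro $116,160; Kowalski $137,260. Sum = $416,900.
Sum already equals the total — no adjustment.

Orozco: $163,480 · Ferraro: $116,160 · Kowalski: $137,260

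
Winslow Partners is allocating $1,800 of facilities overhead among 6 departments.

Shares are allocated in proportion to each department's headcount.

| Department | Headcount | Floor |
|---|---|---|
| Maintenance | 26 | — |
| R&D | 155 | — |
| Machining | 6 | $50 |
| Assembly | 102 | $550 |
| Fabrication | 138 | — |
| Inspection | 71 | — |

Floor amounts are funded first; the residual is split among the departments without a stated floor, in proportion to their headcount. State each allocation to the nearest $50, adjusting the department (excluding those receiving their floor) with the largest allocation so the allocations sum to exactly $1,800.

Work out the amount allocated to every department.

Maintenance: $100 | R&D: $500 | Machining: $50 | Assembly: $550 | Fabrication: $400 | Inspection: $200

Guaranteed amounts: Machining $50; Assembly $550. Remaining pool $1,200.
Remaining pool split over remaining headcount 390: Maintenance 80.00 → $100; R&D 476.92 → $500; Fabrication 424.62 → $400; Inspection 218.46 → $200.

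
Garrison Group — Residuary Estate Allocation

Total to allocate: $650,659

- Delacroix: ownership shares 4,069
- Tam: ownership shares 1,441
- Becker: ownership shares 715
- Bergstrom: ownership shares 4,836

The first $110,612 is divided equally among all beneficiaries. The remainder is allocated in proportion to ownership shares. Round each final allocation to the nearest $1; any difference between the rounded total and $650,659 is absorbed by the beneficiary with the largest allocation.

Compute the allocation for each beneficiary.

Delacroix: $226,320; Tam: $98,009; Becker: $62,562; Bergstrom: $263,768

Equal tier: $110,612 ÷ 4 = $27,653 apiece.
Remainder $540,047 by ownership shares (total 11,061): Delacroix 198,666.60 → $198,667; Tam 70,356.00 → $70,356; Becker 34,909.47 → $34,909; Bergstrom 236,114.93 → $236,115.
Totals: Delacroix $27,653 + $198,667 = $226,320; Tam $27,653 + $70,356 = $98,009; Becker $27,653 + $34,909 = $62,562; Bergstrom $27,653 + $236,115 = $263,768.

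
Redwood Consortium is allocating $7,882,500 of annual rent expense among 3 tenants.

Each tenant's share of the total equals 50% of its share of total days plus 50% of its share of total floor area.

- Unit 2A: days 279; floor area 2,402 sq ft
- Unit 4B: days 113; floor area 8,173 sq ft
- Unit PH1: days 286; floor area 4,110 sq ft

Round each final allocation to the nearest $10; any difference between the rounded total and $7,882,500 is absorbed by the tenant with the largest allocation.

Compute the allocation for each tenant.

Days total 678; floor area total 14,685.
Blended shares (50% days + 50% floor area): Unit 2A 0.2875; Unit 4B 0.3616; Unit PH1 0.3509.
Unrounded shares: Unit 2A 2,266,505.25; Unit 4B 2,850,394.66; Unit PH1 2,765,600.09.
At nearest $10: Unit 2A $2,266,510; Unit 4B $2,850,390; Unit PH1 $2,765,600. Sum = $7,882,500.
Rounded total matches; no reconciliation needed.

Unit 2A: $2,266,510; Unit 4B: $2,850,390; Unit PH1: $2,765,600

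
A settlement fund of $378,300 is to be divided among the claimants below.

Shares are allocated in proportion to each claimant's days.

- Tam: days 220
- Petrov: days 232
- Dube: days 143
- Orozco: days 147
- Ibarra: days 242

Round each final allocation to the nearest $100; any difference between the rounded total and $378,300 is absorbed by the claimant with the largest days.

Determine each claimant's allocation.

Total days = 220 + 232 + 143 + 147 + 242 = 984.
Unrounded shares: Tam 84,579.27; Petrov 89,192.68; Dube 54,976.52; Orozco 56,514.33; Ibarra 93,037.20.
At nearest $100: Tam $84,600; Petrov $89,200; Dube $55,000; Orozco $56,500; Ibarra $93,000. Sum = $378,300.
Rounded total matches; no reconciliation needed.

Tam: $84,600; Petrov: $89,200; Dube: $55,000; Orozco: $56,500; Ibarra: $93,000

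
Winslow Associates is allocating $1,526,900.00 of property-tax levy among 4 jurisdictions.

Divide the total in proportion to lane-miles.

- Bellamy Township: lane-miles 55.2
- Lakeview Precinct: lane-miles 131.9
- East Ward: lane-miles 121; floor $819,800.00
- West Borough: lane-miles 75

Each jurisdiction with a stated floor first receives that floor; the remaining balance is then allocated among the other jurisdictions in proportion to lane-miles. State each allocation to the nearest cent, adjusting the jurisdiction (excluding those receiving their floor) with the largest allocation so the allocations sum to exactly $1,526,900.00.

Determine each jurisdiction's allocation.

Minimums first: East Ward $819,800.00. Residual $707,100.00.
Residual split over remaining lane-miles 262.1: Bellamy Township 148,919.9542 → $148,919.95; Lakeview Precinct 355,843.1515 → $355,843.15; West Borough 202,336.8943 → $202,336.89.
Rounding difference +$0.01 applied to Lakeview Precinct → $355,843.16.

Bellamy Township: $148,919.95 · Lakeview Precinct: $355,843.16 · East Ward: $819,800.00 · West Borough: $202,336.89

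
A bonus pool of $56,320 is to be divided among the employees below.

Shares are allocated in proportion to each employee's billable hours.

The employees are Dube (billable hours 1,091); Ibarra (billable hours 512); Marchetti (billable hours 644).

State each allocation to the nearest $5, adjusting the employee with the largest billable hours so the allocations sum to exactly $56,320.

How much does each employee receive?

Total billable hours = 1,091 + 512 + 644 = 2,247.
Raw shares: Dube 27,345.40; Ibarra 12,833.04; Marchetti 16,141.56.
After rounding ($5): Dube $27,345; Ibarra $12,835; Marchetti $16,140. Sum = $56,320.
No rounding difference to absorb.

Dube: $27,345 | Ibarra: $12,835 | Marchetti: $16,140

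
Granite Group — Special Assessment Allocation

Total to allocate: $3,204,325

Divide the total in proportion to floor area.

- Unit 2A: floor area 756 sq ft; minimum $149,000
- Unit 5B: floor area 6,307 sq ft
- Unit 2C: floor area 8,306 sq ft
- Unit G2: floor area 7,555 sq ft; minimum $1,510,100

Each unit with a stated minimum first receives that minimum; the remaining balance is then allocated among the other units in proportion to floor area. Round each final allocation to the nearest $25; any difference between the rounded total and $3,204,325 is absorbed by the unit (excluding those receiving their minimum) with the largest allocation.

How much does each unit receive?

Unit 2A: $149,000 | Unit 5B: $666,925 | Unit 2C: $878,300 | Unit G2: $1,510,100

Guaranteed amounts: Unit 2A $149,000; Unit G2 $1,510,100. Remaining pool $1,545,225.
Remaining pool split over remaining floor area 14,613: Unit 5B 666,922.20 → $666,925; Unit 2C 878,302.80 → $878,300.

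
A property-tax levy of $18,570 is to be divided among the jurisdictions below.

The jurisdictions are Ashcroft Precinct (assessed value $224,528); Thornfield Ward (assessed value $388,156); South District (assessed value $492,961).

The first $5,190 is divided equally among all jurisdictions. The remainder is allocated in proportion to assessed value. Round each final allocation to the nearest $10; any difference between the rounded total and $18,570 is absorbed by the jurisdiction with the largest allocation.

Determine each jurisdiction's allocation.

First tranche $5,190 split equally: $1,730 each.
Remainder $13,380 by assessed value (total 1,105,645): Ashcroft Precinct 2,717.13 → $2,720; Thornfield Ward 4,697.28 → $4,700; South District 5,965.58 → $5,970.
Rounding difference −$10 on remainder applied to South District.
Totals: Ashcroft Precinct $1,730 + $2,720 = $4,450; Thornfield Ward $1,730 + $4,700 = $6,430; South District $1,730 + $5,960 = $7,690.

Ashcroft Precinct: $4,450; Thornfield Ward: $6,430; South District: $7,690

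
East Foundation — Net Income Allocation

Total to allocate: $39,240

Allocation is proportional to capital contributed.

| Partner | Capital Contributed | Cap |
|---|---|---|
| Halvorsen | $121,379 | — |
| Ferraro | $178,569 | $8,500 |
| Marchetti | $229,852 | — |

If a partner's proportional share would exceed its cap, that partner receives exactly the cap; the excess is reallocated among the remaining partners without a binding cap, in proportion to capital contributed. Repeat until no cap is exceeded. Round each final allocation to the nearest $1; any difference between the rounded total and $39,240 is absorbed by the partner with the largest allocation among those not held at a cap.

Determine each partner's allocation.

Total capital contributed = 529,800.
Pro-rata shares before constraints: Halvorsen 8,990.02; Ferraro 13,225.84; Marchetti 17,024.15.
Cap binds for Ferraro ($8,500); residual $30,740 reallocated over remaining capital contributed 351,231.
Shares after redistribution: Halvorsen 10,623.18 → $10,623; Marchetti 20,116.82 → $20,117.

Halvorsen: $10,623 | Ferraro: $8,500 | Marchetti: $20,117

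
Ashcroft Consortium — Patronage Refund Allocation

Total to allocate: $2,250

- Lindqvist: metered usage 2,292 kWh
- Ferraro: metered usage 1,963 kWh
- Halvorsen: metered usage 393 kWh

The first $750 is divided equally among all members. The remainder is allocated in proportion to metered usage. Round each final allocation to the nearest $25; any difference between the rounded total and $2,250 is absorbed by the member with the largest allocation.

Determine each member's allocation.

Equal tier: $750 ÷ 3 = $250 apiece.
Remainder $1,500 by metered usage (total 4,648): Lindqvist 739.67 → $750; Ferraro 633.50 → $625; Halvorsen 126.83 → $125.
Totals: Lindqvist $250 + $750 = $1,000; Ferraro $250 + $625 = $875; Halvorsen $250 + $125 = $375.

Lindqvist: $1,000; Ferraro: $875; Halvorsen: $375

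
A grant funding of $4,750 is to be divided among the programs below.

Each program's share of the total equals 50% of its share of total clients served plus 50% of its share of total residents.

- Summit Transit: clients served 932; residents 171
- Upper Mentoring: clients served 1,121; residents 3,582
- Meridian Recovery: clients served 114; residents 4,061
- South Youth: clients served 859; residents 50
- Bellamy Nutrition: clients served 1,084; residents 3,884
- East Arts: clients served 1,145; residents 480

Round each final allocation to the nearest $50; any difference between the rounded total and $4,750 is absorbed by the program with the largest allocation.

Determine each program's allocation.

Clients served total 5,255; residents total 12,228.
Combined weights (50% clients served + 50% residents): Summit Transit 0.0957; Upper Mentoring 0.2531; Meridian Recovery 0.1769; South Youth 0.0838; Bellamy Nutrition 0.2620; East Arts 0.1286.
Proportional shares: Summit Transit 454.43; Upper Mentoring 1,202.36; Meridian Recovery 840.28; South Youth 397.94; Bellamy Nutrition 1,244.29; East Arts 610.71.
Rounded to nearest $50: Summit Transit $450; Upper Mentoring $1,200; Meridian Recovery $850; South Youth $400; Bellamy Nutrition $1,250; East Arts $600. Sum = $4,750.
Rounded total matches; no reconciliation needed.

Summit Transit: $450 | Upper Mentoring: $1,200 | Meridian Recovery: $850 | South Youth: $400 | Bellamy Nutrition: $1,250 | East Arts: $600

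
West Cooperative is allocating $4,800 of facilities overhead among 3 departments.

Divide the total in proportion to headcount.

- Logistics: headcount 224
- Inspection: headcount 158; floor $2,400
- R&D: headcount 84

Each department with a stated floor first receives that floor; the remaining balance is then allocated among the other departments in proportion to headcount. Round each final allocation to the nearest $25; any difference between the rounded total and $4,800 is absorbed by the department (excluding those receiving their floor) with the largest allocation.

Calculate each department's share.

Logistics: $1,750; Inspection: $2,400; R&D: $650

Fund the minimums — Inspection $2,400. Remaining pool $2,400.
Remaining pool split over remaining headcount 308: Logistics 1,745.45 → $1,750; R&D 654.55 → $650.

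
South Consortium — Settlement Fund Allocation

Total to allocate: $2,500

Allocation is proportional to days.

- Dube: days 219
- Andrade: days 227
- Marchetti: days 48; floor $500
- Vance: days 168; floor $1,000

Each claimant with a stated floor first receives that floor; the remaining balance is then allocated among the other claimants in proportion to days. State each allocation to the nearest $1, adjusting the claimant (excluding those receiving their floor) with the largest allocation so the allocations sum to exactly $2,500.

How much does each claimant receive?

Guaranteed amounts: Marchetti $500; Vance $1,000. Residual $1,000.
Residual split over remaining days 446: Dube 491.03 → $491; Andrade 508.97 → $509.

Dube: $491 | Andrade: $509 | Marchetti: $500 | Vance: $1,000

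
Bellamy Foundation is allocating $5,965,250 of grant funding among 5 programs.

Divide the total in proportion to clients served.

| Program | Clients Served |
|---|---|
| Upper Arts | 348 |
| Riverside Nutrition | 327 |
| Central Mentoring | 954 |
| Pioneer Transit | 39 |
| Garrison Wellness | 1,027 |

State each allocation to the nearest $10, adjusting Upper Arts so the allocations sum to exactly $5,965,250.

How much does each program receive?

Upper Arts: $770,290 | Riverside Nutrition: $723,800 | Central Mentoring: $2,111,630 | Pioneer Transit: $86,320 | Garrison Wellness: $2,273,210

Sum of clients served: 2,695.
Pro-rata amounts: Upper Arts 348/2,695 × $5,965,250 = 770,280.89; Riverside Nutrition 327/2,695 × $5,965,250 = 723,798.42; Central Mentoring 954/2,695 × $5,965,250 = 2,111,632.10; Pioneer Transit 39/2,695 × $5,965,250 = 86,324.58; Garrison Wellness 1,027/2,695 × $5,965,250 = 2,273,214.01.
At nearest $10: Upper Arts $770,280; Riverside Nutrition $723,800; Central Mentoring $2,111,630; Pioneer Transit $86,320; Garrison Wellness $2,273,210. Sum = $5,965,240.
Difference $5,965,250 − $5,965,240 = +$10 applied to Upper Arts: Upper Arts becomes $770,290.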